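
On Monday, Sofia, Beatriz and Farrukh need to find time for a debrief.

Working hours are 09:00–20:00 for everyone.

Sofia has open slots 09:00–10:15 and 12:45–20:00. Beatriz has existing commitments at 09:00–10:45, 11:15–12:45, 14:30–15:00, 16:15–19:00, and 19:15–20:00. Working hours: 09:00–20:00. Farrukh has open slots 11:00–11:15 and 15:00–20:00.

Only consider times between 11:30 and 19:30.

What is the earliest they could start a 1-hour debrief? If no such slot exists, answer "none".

15:00

Beatriz free within 09:00–20:00: 10:45–11:15, 12:45–14:30, 15:00–16:15, 19:00–19:15.
Sofia ∩ Beatriz: 12:45–14:30, 15:00–16:15, 19:00–19:15.
Sofia ∩ Beatriz ∩ Farrukh: 15:00–16:15, 19:00–19:15.
Restricted to 11:30–19:30: 15:00–16:15, 19:00–19:15.
Windows ≥ 60 min: 15:00–16:15.
Earliest such window starts at 15:00.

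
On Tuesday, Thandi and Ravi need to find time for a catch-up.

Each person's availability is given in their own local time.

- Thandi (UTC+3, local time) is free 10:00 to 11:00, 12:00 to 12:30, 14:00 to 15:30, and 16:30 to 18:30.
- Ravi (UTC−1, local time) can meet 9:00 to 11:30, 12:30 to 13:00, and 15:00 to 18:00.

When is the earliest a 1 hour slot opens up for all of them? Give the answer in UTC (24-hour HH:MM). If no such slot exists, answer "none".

11:00

Thandi → UTC: 07:00–08:00, 09:00–09:30, 11:00–12:30, 13:30–15:30.
Ravi → UTC: 10:00–12:30, 13:30–14:00, 16:00–19:00.
Thandi ∩ Ravi: 11:00–12:30, 13:30–14:00.
Windows ≥ 60 min: 11:00–12:30.
Earliest such window starts at 11:00.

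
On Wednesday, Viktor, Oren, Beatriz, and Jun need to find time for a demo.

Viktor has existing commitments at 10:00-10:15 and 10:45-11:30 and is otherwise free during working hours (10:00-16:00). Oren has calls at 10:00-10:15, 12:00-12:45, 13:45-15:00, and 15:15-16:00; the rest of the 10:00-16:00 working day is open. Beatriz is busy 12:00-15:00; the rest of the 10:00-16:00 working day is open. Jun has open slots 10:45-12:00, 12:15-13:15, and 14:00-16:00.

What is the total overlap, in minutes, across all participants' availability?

Viktor free within 10:00–16:00: 10:15–10:45, 11:30–16:00.
Oren free within 10:00–16:00: 10:15–12:00, 12:45–13:45, 15:00–15:15.
Beatriz free within 10:00–16:00: 10:00–12:00, 15:00–16:00.
Viktor ∩ Oren: 10:15–10:45, 11:30–12:00, 12:45–13:45, 15:00–15:15.
Viktor ∩ Oren ∩ Beatriz: 10:15–10:45, 11:30–12:00, 15:00–15:15.
Viktor ∩ Oren ∩ Beatriz ∩ Jun: 11:30–12:00, 15:00–15:15.
Total common minutes: 30 + 15 = 45.

45 minutes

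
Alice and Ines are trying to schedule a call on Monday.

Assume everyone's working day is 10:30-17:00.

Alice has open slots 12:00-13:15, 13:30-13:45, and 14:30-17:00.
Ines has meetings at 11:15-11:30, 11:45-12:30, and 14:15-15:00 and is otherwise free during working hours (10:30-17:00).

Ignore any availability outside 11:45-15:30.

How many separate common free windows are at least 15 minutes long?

Ines free within 10:30–17:00: 10:30–11:15, 11:30–11:45, 12:30–14:15, 15:00–17:00.
Alice ∩ Ines: 12:30–13:15, 13:30–13:45, 15:00–17:00.
Restricted to 11:45–15:30: 12:30–13:15, 13:30–13:45, 15:00–15:30.
Windows ≥ 15 min: 12:30–13:15, 13:30–13:45, 15:00–15:30.
That's 3 windows.

3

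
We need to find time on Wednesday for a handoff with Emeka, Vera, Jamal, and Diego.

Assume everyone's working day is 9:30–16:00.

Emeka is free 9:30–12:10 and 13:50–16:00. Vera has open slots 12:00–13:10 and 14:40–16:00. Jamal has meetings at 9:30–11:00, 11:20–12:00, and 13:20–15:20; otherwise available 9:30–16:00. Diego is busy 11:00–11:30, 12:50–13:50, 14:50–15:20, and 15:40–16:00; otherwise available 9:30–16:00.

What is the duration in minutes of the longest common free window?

20 minutes

Jamal free within 09:30–16:00: 11:00–11:20, 12:00–13:20, 15:20–16:00.
Diego free within 09:30–16:00: 09:30–11:00, 11:30–12:50, 13:50–14:50, 15:20–15:40.
Emeka ∩ Vera: 12:00–12:10, 14:40–16:00.
Emeka ∩ Vera ∩ Jamal: 12:00–12:10, 15:20–16:00.
Emeka ∩ Vera ∩ Jamal ∩ Diego: 12:00–12:10, 15:20–15:40.
Common window lengths: 10, 20 min; longest is 20.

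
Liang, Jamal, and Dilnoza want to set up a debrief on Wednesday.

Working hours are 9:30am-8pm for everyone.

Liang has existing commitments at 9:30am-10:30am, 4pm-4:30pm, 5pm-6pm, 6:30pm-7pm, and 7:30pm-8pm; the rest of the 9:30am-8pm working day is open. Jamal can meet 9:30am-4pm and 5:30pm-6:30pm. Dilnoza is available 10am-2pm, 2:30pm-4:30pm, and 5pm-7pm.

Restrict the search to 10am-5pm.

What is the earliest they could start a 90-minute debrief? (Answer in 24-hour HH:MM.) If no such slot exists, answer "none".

Liang free within 09:30–20:00: 10:30–16:00, 16:30–17:00, 18:00–18:30, 19:00–19:30.
Liang ∩ Jamal: 10:30–16:00, 18:00–18:30.
Liang ∩ Jamal ∩ Dilnoza: 10:30–14:00, 14:30–16:00, 18:00–18:30.
Restricted to 10:00–17:00: 10:30–14:00, 14:30–16:00.
Windows ≥ 90 min: 10:30–14:00, 14:30–16:00.
Earliest such window starts at 10:30.

10:30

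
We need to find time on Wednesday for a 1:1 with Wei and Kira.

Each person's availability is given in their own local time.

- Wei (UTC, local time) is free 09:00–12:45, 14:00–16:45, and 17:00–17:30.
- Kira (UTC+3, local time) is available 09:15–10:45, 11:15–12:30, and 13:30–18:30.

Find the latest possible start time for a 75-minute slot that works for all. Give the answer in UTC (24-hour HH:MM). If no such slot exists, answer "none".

Wei → UTC: 09:00–12:45, 14:00–16:45, 17:00–17:30.
Kira → UTC: 06:15–07:45, 08:15–09:30, 10:30–15:30.
Wei ∩ Kira: 09:00–09:30, 10:30–12:45, 14:00–15:30.
Windows ≥ 75 min: 10:30–12:45, 14:00–15:30.
Latest start in the last window 14:00–15:30 is 15:30 − 75 min = 14:15.

14:15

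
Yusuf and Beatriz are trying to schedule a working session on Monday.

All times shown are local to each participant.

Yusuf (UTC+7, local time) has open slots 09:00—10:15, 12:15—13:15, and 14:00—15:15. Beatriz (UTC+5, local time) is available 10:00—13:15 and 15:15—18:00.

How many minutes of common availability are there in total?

Yusuf → UTC: 02:00–03:15, 05:15–06:15, 07:00–08:15.
Beatriz → UTC: 05:00–08:15, 10:15–13:00.
Yusuf ∩ Beatriz: 05:15–06:15, 07:00–08:15.
Total common minutes: 60 + 75 = 135.

135 minutes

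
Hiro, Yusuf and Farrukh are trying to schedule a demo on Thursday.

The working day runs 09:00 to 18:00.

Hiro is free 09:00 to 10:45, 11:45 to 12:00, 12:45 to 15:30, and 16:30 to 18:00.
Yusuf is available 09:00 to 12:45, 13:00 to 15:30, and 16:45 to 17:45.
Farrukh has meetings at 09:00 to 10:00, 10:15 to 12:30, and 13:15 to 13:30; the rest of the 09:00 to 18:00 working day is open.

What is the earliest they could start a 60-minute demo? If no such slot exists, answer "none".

13:30

Farrukh free within 09:00–18:00: 10:00–10:15, 12:30–13:15, 13:30–18:00.
Hiro ∩ Yusuf: 09:00–10:45, 11:45–12:00, 13:00–15:30, 16:45–17:45.
Hiro ∩ Yusuf ∩ Farrukh: 10:00–10:15, 13:00–13:15, 13:30–15:30, 16:45–17:45.
Windows ≥ 60 min: 13:30–15:30, 16:45–17:45.
Earliest such window starts at 13:30.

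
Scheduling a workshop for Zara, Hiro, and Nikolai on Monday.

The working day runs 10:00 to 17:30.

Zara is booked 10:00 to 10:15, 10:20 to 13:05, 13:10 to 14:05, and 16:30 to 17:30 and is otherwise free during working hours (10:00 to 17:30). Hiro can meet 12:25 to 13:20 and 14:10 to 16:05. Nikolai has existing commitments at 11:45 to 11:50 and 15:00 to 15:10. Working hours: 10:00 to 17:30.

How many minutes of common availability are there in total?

Zara free within 10:00–17:30: 10:15–10:20, 13:05–13:10, 14:05–16:30.
Nikolai free within 10:00–17:30: 10:00–11:45, 11:50–15:00, 15:10–17:30.
Zara ∩ Hiro: 13:05–13:10, 14:10–16:05.
Zara ∩ Hiro ∩ Nikolai: 13:05–13:10, 14:10–15:00, 15:10–16:05.
Total common minutes: 5 + 50 + 55 = 110.

110 minutes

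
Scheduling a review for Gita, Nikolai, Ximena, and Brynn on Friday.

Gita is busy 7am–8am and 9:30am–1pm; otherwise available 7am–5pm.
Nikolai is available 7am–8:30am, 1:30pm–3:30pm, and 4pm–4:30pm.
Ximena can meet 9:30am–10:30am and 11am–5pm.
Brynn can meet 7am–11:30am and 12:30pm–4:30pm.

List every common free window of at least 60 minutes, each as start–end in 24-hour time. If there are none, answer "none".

13:30–15:30

Gita free within 07:00–17:00: 08:00–09:30, 13:00–17:00.
Gita ∩ Nikolai: 08:00–08:30, 13:30–15:30, 16:00–16:30.
Gita ∩ Nikolai ∩ Ximena: 13:30–15:30, 16:00–16:30.
Gita ∩ Nikolai ∩ Ximena ∩ Brynn: 13:30–15:30, 16:00–16:30.
Windows ≥ 60 min: 13:30–15:30.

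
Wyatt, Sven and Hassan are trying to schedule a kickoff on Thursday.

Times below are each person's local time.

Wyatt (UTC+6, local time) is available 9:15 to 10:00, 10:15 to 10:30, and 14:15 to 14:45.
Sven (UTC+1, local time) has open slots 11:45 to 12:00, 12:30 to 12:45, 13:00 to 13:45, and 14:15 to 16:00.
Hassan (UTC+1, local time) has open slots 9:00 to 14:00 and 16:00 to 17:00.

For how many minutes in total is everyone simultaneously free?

0 minutes

Wyatt → UTC: 03:15–04:00, 04:15–04:30, 08:15–08:45.
Sven → UTC: 10:45–11:00, 11:30–11:45, 12:00–12:45, 13:15–15:00.
Hassan → UTC: 08:00–13:00, 15:00–16:00.
Wyatt ∩ Sven: (none).
Wyatt ∩ Sven ∩ Hassan: (none).
Total common minutes: 0.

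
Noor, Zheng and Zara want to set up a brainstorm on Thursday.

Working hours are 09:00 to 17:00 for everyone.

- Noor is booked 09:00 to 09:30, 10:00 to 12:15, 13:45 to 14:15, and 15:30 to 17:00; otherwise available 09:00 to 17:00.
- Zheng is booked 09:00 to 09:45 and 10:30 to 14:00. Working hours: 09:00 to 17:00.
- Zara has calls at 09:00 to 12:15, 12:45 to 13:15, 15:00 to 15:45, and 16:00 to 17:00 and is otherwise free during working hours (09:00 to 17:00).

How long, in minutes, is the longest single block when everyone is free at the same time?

45 minutes

Noor free within 09:00–17:00: 09:30–10:00, 12:15–13:45, 14:15–15:30.
Zheng free within 09:00–17:00: 09:45–10:30, 14:00–17:00.
Zara free within 09:00–17:00: 12:15–12:45, 13:15–15:00, 15:45–16:00.
Noor ∩ Zheng: 09:45–10:00, 14:15–15:30.
Noor ∩ Zheng ∩ Zara: 14:15–15:00.
Single common window of 45 minutes.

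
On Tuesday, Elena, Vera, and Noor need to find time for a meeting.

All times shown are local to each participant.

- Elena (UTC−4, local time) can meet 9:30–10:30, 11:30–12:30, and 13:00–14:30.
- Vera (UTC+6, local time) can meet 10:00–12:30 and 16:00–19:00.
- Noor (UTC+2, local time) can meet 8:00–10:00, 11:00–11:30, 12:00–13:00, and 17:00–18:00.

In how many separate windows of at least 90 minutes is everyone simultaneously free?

Elena → UTC: 13:30–14:30, 15:30–16:30, 17:00–18:30.
Vera → UTC: 04:00–06:30, 10:00–13:00.
Noor → UTC: 06:00–08:00, 09:00–09:30, 10:00–11:00, 15:00–16:00.
Elena ∩ Vera: (none).
Elena ∩ Vera ∩ Noor: (none).
Windows ≥ 90 min: (none).
That's 0 windows.

0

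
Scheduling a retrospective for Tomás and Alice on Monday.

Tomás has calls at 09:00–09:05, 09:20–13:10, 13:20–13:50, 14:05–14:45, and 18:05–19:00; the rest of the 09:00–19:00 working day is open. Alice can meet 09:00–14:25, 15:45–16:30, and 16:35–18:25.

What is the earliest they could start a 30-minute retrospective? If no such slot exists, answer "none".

15:45

Tomás free within 09:00–19:00: 09:05–09:20, 13:10–13:20, 13:50–14:05, 14:45–18:05.
Tomás ∩ Alice: 09:05–09:20, 13:10–13:20, 13:50–14:05, 15:45–16:30, 16:35–18:05.
Windows ≥ 30 min: 15:45–16:30, 16:35–18:05.
Earliest such window starts at 15:45.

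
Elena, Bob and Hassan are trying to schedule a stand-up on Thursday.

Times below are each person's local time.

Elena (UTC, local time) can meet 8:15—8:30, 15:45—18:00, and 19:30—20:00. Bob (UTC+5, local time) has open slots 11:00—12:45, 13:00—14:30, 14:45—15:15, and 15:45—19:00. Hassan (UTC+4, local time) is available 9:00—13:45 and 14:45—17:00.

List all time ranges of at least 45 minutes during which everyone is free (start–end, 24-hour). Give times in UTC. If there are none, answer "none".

Elena → UTC: 08:15–08:30, 15:45–18:00, 19:30–20:00.
Bob → UTC: 06:00–07:45, 08:00–09:30, 09:45–10:15, 10:45–14:00.
Hassan → UTC: 05:00–09:45, 10:45–13:00.
Elena ∩ Bob: 08:15–08:30.
Elena ∩ Bob ∩ Hassan: 08:15–08:30.
Windows ≥ 45 min: (none).

none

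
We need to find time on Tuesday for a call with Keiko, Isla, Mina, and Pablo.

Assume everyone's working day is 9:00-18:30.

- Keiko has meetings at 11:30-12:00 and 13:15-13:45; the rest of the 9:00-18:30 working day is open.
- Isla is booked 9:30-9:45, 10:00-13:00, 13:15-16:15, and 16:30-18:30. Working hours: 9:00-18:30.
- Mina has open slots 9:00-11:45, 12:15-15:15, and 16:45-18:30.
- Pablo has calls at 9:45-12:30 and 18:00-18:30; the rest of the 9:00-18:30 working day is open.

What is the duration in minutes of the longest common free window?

Keiko free within 09:00–18:30: 09:00–11:30, 12:00–13:15, 13:45–18:30.
Isla free within 09:00–18:30: 09:00–09:30, 09:45–10:00, 13:00–13:15, 16:15–16:30.
Pablo free within 09:00–18:30: 09:00–09:45, 12:30–18:00.
Keiko ∩ Isla: 09:00–09:30, 09:45–10:00, 13:00–13:15, 16:15–16:30.
Keiko ∩ Isla ∩ Mina: 09:00–09:30, 09:45–10:00, 13:00–13:15.
Keiko ∩ Isla ∩ Mina ∩ Pablo: 09:00–09:30, 13:00–13:15.
Common window lengths: 30, 15 min; longest is 30.

30 minutes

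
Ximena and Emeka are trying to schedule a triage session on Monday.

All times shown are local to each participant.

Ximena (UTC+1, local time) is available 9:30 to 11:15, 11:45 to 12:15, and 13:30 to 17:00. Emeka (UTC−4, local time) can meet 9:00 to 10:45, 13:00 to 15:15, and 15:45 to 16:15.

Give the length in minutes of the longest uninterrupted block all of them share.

Ximena → UTC: 08:30–10:15, 10:45–11:15, 12:30–16:00.
Emeka → UTC: 13:00–14:45, 17:00–19:15, 19:45–20:15.
Ximena ∩ Emeka: 13:00–14:45.
Single common window of 105 minutes.

105 minutes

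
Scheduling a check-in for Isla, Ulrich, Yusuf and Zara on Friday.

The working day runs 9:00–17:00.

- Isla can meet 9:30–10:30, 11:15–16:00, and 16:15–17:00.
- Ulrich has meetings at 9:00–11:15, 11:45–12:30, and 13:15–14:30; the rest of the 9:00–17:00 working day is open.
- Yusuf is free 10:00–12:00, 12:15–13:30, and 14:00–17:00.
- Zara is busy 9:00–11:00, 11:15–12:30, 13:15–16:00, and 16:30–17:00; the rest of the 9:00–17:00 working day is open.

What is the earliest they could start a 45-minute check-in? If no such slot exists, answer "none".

12:30

Ulrich free within 09:00–17:00: 11:15–11:45, 12:30–13:15, 14:30–17:00.
Zara free within 09:00–17:00: 11:00–11:15, 12:30–13:15, 16:00–16:30.
Isla ∩ Ulrich: 11:15–11:45, 12:30–13:15, 14:30–16:00, 16:15–17:00.
Isla ∩ Ulrich ∩ Yusuf: 11:15–11:45, 12:30–13:15, 14:30–16:00, 16:15–17:00.
Isla ∩ Ulrich ∩ Yusuf ∩ Zara: 12:30–13:15, 16:15–16:30.
Windows ≥ 45 min: 12:30–13:15.
Earliest such window starts at 12:30.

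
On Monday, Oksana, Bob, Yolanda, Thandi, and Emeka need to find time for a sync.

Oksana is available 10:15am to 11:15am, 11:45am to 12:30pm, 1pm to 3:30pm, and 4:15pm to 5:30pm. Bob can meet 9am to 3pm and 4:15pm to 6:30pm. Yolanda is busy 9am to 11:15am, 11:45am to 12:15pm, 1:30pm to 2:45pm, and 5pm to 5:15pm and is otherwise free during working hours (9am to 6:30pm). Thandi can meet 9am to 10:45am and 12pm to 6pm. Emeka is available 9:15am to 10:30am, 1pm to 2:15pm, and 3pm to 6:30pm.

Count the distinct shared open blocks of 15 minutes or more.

3

Yolanda free within 09:00–18:30: 11:15–11:45, 12:15–13:30, 14:45–17:00, 17:15–18:30.
Oksana ∩ Bob: 10:15–11:15, 11:45–12:30, 13:00–15:00, 16:15–17:30.
Oksana ∩ Bob ∩ Yolanda: 12:15–12:30, 13:00–13:30, 14:45–15:00, 16:15–17:00, 17:15–17:30.
Oksana ∩ Bob ∩ Yolanda ∩ Thandi: 12:15–12:30, 13:00–13:30, 14:45–15:00, 16:15–17:00, 17:15–17:30.
Oksana ∩ Bob ∩ Yolanda ∩ Thandi ∩ Emeka: 13:00–13:30, 16:15–17:00, 17:15–17:30.
Windows ≥ 15 min: 13:00–13:30, 16:15–17:00, 17:15–17:30.
That's 3 windows.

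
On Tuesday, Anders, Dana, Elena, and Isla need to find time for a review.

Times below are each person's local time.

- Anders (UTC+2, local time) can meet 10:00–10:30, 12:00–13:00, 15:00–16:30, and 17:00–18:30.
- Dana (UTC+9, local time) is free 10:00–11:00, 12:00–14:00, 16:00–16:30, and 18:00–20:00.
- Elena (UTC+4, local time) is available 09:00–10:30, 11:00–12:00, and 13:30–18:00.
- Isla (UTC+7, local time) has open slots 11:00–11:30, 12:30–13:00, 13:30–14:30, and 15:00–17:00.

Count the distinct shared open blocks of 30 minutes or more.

Anders → UTC: 08:00–08:30, 10:00–11:00, 13:00–14:30, 15:00–16:30.
Dana → UTC: 01:00–02:00, 03:00–05:00, 07:00–07:30, 09:00–11:00.
Elena → UTC: 05:00–06:30, 07:00–08:00, 09:30–14:00.
Isla → UTC: 04:00–04:30, 05:30–06:00, 06:30–07:30, 08:00–10:00.
Anders ∩ Dana: 10:00–11:00.
Anders ∩ Dana ∩ Elena: 10:00–11:00.
Anders ∩ Dana ∩ Elena ∩ Isla: (none).
Windows ≥ 30 min: (none).
That's 0 windows.

0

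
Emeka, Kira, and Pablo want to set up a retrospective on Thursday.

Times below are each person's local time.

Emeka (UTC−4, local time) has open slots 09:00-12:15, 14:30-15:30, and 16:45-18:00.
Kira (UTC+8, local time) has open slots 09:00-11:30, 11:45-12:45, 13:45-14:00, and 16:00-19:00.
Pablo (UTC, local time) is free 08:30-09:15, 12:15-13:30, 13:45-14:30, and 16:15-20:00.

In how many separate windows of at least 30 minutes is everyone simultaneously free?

0

Emeka → UTC: 13:00–16:15, 18:30–19:30, 20:45–22:00.
Kira → UTC: 01:00–03:30, 03:45–04:45, 05:45–06:00, 08:00–11:00.
Pablo → UTC: 08:30–09:15, 12:15–13:30, 13:45–14:30, 16:15–20:00.
Emeka ∩ Kira: (none).
Emeka ∩ Kira ∩ Pablo: (none).
Windows ≥ 30 min: (none).
That's 0 windows.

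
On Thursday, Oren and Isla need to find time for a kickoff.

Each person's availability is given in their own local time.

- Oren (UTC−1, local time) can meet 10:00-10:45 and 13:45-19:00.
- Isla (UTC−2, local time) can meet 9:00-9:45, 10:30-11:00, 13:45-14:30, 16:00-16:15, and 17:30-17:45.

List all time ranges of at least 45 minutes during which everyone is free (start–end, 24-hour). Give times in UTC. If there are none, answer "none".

11:00–11:45, 15:45–16:30

Oren → UTC: 11:00–11:45, 14:45–20:00.
Isla → UTC: 11:00–11:45, 12:30–13:00, 15:45–16:30, 18:00–18:15, 19:30–19:45.
Oren ∩ Isla: 11:00–11:45, 15:45–16:30, 18:00–18:15, 19:30–19:45.
Windows ≥ 45 min: 11:00–11:45, 15:45–16:30.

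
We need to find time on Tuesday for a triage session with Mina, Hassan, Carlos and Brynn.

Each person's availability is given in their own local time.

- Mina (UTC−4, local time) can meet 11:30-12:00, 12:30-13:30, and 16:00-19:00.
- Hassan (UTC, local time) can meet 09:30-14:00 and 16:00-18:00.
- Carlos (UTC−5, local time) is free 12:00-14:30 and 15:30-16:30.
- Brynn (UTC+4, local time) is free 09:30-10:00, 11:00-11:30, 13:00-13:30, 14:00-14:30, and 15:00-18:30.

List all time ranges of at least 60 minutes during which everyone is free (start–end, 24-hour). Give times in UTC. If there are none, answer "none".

none

Mina → UTC: 15:30–16:00, 16:30–17:30, 20:00–23:00.
Hassan → UTC: 09:30–14:00, 16:00–18:00.
Carlos → UTC: 17:00–19:30, 20:30–21:30.
Brynn → UTC: 05:30–06:00, 07:00–07:30, 09:00–09:30, 10:00–10:30, 11:00–14:30.
Mina ∩ Hassan: 16:30–17:30.
Mina ∩ Hassan ∩ Carlos: 17:00–17:30.
Mina ∩ Hassan ∩ Carlos ∩ Brynn: (none).
Windows ≥ 60 min: (none).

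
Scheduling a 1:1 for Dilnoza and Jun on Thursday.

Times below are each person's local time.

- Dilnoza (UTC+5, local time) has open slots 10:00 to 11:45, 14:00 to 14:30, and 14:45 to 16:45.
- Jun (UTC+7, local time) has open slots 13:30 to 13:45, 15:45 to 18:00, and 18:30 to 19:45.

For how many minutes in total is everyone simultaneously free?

135 minutes

Dilnoza → UTC: 05:00–06:45, 09:00–09:30, 09:45–11:45.
Jun → UTC: 06:30–06:45, 08:45–11:00, 11:30–12:45.
Dilnoza ∩ Jun: 06:30–06:45, 09:00–09:30, 09:45–11:00, 11:30–11:45.
Total common minutes: 15 + 30 + 75 + 15 = 135.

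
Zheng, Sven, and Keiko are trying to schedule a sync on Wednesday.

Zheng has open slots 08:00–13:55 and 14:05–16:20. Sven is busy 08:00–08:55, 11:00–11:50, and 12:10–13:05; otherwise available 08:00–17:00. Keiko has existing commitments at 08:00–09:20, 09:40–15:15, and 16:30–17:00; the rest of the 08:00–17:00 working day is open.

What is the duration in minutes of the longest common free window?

Sven free within 08:00–17:00: 08:55–11:00, 11:50–12:10, 13:05–17:00.
Keiko free within 08:00–17:00: 09:20–09:40, 15:15–16:30.
Zheng ∩ Sven: 08:55–11:00, 11:50–12:10, 13:05–13:55, 14:05–16:20.
Zheng ∩ Sven ∩ Keiko: 09:20–09:40, 15:15–16:20.
Common window lengths: 20, 65 min; longest is 65.

65 minutes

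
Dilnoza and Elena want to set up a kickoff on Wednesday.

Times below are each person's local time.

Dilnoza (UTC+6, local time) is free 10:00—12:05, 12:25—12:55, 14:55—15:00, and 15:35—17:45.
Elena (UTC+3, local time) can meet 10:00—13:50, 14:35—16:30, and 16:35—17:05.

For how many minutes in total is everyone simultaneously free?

90 minutes

Dilnoza → UTC: 04:00–06:05, 06:25–06:55, 08:55–09:00, 09:35–11:45.
Elena → UTC: 07:00–10:50, 11:35–13:30, 13:35–14:05.
Dilnoza ∩ Elena: 08:55–09:00, 09:35–10:50, 11:35–11:45.
Total common minutes: 5 + 75 + 10 = 90.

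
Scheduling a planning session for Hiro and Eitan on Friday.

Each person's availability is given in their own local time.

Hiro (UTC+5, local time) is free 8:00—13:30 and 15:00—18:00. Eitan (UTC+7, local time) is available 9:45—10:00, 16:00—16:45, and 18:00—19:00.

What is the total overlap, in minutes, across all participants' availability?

60 minutes

Hiro → UTC: 03:00–08:30, 10:00–13:00.
Eitan → UTC: 02:45–03:00, 09:00–09:45, 11:00–12:00.
Hiro ∩ Eitan: 11:00–12:00.
Total common minutes: 60.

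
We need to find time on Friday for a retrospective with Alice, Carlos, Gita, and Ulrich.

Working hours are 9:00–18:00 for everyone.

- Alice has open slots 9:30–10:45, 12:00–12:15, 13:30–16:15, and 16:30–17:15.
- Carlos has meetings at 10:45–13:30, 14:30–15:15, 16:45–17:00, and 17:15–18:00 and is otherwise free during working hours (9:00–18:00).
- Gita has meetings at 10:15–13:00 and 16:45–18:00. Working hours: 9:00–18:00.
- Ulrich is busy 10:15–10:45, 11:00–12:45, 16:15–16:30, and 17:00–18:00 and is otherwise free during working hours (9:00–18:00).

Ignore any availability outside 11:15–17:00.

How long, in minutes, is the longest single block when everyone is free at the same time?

60 minutes

Carlos free within 09:00–18:00: 09:00–10:45, 13:30–14:30, 15:15–16:45, 17:00–17:15.
Gita free within 09:00–18:00: 09:00–10:15, 13:00–16:45.
Ulrich free within 09:00–18:00: 09:00–10:15, 10:45–11:00, 12:45–16:15, 16:30–17:00.
Alice ∩ Carlos: 09:30–10:45, 13:30–14:30, 15:15–16:15, 16:30–16:45, 17:00–17:15.
Alice ∩ Carlos ∩ Gita: 09:30–10:15, 13:30–14:30, 15:15–16:15, 16:30–16:45.
Alice ∩ Carlos ∩ Gita ∩ Ulrich: 09:30–10:15, 13:30–14:30, 15:15–16:15, 16:30–16:45.
Restricted to 11:15–17:00: 13:30–14:30, 15:15–16:15, 16:30–16:45.
Common window lengths: 60, 60, 15 min; longest is 60.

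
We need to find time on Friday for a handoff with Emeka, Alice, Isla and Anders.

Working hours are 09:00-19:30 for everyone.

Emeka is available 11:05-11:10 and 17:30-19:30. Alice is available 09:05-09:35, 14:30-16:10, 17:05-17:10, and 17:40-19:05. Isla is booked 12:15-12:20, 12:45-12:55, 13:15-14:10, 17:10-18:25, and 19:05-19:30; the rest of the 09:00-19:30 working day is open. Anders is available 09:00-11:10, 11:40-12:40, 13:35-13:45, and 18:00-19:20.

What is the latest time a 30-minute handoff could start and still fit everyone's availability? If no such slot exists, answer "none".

18:35

Isla free within 09:00–19:30: 09:00–12:15, 12:20–12:45, 12:55–13:15, 14:10–17:10, 18:25–19:05.
Emeka ∩ Alice: 17:40–19:05.
Emeka ∩ Alice ∩ Isla: 18:25–19:05.
Emeka ∩ Alice ∩ Isla ∩ Anders: 18:25–19:05.
Windows ≥ 30 min: 18:25–19:05.
Latest start in the last window 18:25–19:05 is 19:05 − 30 min = 18:35.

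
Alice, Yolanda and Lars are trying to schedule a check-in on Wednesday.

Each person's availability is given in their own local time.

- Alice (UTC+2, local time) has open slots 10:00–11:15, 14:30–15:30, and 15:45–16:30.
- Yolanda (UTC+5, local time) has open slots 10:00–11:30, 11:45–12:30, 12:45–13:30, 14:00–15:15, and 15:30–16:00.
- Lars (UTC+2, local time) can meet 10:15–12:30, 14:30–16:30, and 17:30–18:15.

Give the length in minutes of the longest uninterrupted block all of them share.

Alice → UTC: 08:00–09:15, 12:30–13:30, 13:45–14:30.
Yolanda → UTC: 05:00–06:30, 06:45–07:30, 07:45–08:30, 09:00–10:15, 10:30–11:00.
Lars → UTC: 08:15–10:30, 12:30–14:30, 15:30–16:15.
Alice ∩ Yolanda: 08:00–08:30, 09:00–09:15.
Alice ∩ Yolanda ∩ Lars: 08:15–08:30, 09:00–09:15.
Common window lengths: 15, 15 min; longest is 15.

15 minutes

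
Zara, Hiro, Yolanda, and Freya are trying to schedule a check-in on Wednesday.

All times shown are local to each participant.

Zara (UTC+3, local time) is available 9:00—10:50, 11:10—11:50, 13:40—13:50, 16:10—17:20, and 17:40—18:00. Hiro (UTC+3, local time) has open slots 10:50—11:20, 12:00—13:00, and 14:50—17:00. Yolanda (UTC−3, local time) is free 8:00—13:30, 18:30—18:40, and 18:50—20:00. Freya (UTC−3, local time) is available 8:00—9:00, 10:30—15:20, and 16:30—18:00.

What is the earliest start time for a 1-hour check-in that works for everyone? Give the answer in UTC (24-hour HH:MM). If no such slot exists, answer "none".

none

Zara → UTC: 06:00–07:50, 08:10–08:50, 10:40–10:50, 13:10–14:20, 14:40–15:00.
Hiro → UTC: 07:50–08:20, 09:00–10:00, 11:50–14:00.
Yolanda → UTC: 11:00–16:30, 21:30–21:40, 21:50–23:00.
Freya → UTC: 11:00–12:00, 13:30–18:20, 19:30–21:00.
Zara ∩ Hiro: 08:10–08:20, 13:10–14:00.
Zara ∩ Hiro ∩ Yolanda: 13:10–14:00.
Zara ∩ Hiro ∩ Yolanda ∩ Freya: 13:30–14:00.
Windows ≥ 60 min: (none).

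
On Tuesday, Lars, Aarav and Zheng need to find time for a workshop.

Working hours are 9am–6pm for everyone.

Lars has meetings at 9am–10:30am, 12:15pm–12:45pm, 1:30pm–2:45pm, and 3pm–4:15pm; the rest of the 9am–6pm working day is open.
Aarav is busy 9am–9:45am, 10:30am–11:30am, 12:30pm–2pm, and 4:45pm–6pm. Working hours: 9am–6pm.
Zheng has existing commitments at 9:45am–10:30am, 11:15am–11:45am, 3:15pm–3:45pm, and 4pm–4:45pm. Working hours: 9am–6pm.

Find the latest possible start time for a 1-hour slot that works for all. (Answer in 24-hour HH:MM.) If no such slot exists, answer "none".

Lars free within 09:00–18:00: 10:30–12:15, 12:45–13:30, 14:45–15:00, 16:15–18:00.
Aarav free within 09:00–18:00: 09:45–10:30, 11:30–12:30, 14:00–16:45.
Zheng free within 09:00–18:00: 09:00–09:45, 10:30–11:15, 11:45–15:15, 15:45–16:00, 16:45–18:00.
Lars ∩ Aarav: 11:30–12:15, 14:45–15:00, 16:15–16:45.
Lars ∩ Aarav ∩ Zheng: 11:45–12:15, 14:45–15:00.
Windows ≥ 60 min: (none).

none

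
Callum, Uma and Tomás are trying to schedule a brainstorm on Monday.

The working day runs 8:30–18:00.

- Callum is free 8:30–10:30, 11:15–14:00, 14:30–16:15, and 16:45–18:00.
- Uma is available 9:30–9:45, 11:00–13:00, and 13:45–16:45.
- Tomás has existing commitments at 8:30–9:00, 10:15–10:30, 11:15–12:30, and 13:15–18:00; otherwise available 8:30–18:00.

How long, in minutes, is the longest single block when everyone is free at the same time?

Tomás free within 08:30–18:00: 09:00–10:15, 10:30–11:15, 12:30–13:15.
Callum ∩ Uma: 09:30–09:45, 11:15–13:00, 13:45–14:00, 14:30–16:15.
Callum ∩ Uma ∩ Tomás: 09:30–09:45, 12:30–13:00.
Common window lengths: 15, 30 min; longest is 30.

30 minutes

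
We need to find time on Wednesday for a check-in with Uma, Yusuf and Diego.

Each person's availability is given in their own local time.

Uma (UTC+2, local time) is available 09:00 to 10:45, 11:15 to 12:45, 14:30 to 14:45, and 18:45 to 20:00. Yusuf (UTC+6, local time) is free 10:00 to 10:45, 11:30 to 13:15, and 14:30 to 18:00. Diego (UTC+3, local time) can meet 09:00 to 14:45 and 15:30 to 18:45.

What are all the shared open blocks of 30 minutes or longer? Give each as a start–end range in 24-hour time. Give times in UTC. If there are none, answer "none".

Uma → UTC: 07:00–08:45, 09:15–10:45, 12:30–12:45, 16:45–18:00.
Yusuf → UTC: 04:00–04:45, 05:30–07:15, 08:30–12:00.
Diego → UTC: 06:00–11:45, 12:30–15:45.
Uma ∩ Yusuf: 07:00–07:15, 08:30–08:45, 09:15–10:45.
Uma ∩ Yusuf ∩ Diego: 07:00–07:15, 08:30–08:45, 09:15–10:45.
Windows ≥ 30 min: 09:15–10:45.

09:15–10:45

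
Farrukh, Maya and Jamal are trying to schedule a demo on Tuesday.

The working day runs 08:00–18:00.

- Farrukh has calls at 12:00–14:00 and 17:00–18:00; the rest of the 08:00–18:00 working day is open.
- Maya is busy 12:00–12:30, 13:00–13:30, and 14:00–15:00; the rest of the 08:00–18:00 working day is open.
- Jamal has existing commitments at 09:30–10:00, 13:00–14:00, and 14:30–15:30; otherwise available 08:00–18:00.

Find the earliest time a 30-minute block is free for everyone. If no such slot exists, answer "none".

Farrukh free within 08:00–18:00: 08:00–12:00, 14:00–17:00.
Maya free within 08:00–18:00: 08:00–12:00, 12:30–13:00, 13:30–14:00, 15:00–18:00.
Jamal free within 08:00–18:00: 08:00–09:30, 10:00–13:00, 14:00–14:30, 15:30–18:00.
Farrukh ∩ Maya: 08:00–12:00, 15:00–17:00.
Farrukh ∩ Maya ∩ Jamal: 08:00–09:30, 10:00–12:00, 15:30–17:00.
Windows ≥ 30 min: 08:00–09:30, 10:00–12:00, 15:30–17:00.
Earliest such window starts at 08:00.

08:00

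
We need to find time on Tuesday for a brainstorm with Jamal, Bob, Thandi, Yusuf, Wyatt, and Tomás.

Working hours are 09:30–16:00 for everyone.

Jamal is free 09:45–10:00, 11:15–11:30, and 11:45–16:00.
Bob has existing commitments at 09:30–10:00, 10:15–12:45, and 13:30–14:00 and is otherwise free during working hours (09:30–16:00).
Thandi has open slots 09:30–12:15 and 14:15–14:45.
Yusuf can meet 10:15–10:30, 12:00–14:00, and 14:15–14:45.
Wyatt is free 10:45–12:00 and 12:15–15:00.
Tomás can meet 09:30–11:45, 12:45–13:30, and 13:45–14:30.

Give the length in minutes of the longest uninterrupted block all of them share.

15 minutes

Bob free within 09:30–16:00: 10:00–10:15, 12:45–13:30, 14:00–16:00.
Jamal ∩ Bob: 12:45–13:30, 14:00–16:00.
Jamal ∩ Bob ∩ Thandi: 14:15–14:45.
Jamal ∩ Bob ∩ Thandi ∩ Yusuf: 14:15–14:45.
Jamal ∩ Bob ∩ Thandi ∩ Yusuf ∩ Wyatt: 14:15–14:45.
Jamal ∩ Bob ∩ Thandi ∩ Yusuf ∩ Wyatt ∩ Tomás: 14:15–14:30.
Single common window of 15 minutes.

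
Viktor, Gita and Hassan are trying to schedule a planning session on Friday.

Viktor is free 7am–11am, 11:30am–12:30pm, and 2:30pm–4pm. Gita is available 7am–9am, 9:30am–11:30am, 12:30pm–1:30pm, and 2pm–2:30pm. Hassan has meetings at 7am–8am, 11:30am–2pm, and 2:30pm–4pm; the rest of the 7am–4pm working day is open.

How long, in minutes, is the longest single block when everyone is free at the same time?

90 minutes

Hassan free within 07:00–16:00: 08:00–11:30, 14:00–14:30.
Viktor ∩ Gita: 07:00–09:00, 09:30–11:00.
Viktor ∩ Gita ∩ Hassan: 08:00–09:00, 09:30–11:00.
Common window lengths: 60, 90 min; longest is 90.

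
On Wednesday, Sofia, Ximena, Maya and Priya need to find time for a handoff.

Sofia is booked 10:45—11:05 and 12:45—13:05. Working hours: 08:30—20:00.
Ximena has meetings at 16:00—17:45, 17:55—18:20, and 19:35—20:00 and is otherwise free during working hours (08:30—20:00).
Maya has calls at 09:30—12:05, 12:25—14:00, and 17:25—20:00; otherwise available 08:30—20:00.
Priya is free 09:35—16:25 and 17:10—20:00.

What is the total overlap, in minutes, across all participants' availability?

140 minutes

Sofia free within 08:30–20:00: 08:30–10:45, 11:05–12:45, 13:05–20:00.
Ximena free within 08:30–20:00: 08:30–16:00, 17:45–17:55, 18:20–19:35.
Maya free within 08:30–20:00: 08:30–09:30, 12:05–12:25, 14:00–17:25.
Sofia ∩ Ximena: 08:30–10:45, 11:05–12:45, 13:05–16:00, 17:45–17:55, 18:20–19:35.
Sofia ∩ Ximena ∩ Maya: 08:30–09:30, 12:05–12:25, 14:00–16:00.
Sofia ∩ Ximena ∩ Maya ∩ Priya: 12:05–12:25, 14:00–16:00.
Total common minutes: 20 + 120 = 140.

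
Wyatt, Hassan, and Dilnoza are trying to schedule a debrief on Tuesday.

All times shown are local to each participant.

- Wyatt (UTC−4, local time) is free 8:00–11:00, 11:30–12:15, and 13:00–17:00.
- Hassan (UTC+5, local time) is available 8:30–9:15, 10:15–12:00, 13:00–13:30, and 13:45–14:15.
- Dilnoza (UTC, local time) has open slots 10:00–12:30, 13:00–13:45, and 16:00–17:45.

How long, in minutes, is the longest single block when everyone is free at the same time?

0 minutes

Wyatt → UTC: 12:00–15:00, 15:30–16:15, 17:00–21:00.
Hassan → UTC: 03:30–04:15, 05:15–07:00, 08:00–08:30, 08:45–09:15.
Dilnoza → UTC: 10:00–12:30, 13:00–13:45, 16:00–17:45.
Wyatt ∩ Hassan: (none).
Wyatt ∩ Hassan ∩ Dilnoza: (none).
No common window.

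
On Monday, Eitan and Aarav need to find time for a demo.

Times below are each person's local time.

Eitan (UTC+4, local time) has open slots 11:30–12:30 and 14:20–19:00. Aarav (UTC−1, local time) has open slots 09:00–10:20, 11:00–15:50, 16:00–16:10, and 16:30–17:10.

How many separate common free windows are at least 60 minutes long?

Eitan → UTC: 07:30–08:30, 10:20–15:00.
Aarav → UTC: 10:00–11:20, 12:00–16:50, 17:00–17:10, 17:30–18:10.
Eitan ∩ Aarav: 10:20–11:20, 12:00–15:00.
Windows ≥ 60 min: 10:20–11:20, 12:00–15:00.
That's 2 windows.

2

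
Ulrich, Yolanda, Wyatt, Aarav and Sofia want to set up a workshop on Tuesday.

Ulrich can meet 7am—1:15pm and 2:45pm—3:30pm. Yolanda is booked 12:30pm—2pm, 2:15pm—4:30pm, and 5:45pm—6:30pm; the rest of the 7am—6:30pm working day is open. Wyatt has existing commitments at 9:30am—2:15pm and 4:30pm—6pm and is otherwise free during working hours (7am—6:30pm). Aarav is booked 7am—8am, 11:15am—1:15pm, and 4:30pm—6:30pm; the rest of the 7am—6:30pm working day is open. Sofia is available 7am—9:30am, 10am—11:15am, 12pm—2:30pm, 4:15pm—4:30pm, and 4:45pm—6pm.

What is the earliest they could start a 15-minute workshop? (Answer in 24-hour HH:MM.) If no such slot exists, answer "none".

08:00

Yolanda free within 07:00–18:30: 07:00–12:30, 14:00–14:15, 16:30–17:45.
Wyatt free within 07:00–18:30: 07:00–09:30, 14:15–16:30, 18:00–18:30.
Aarav free within 07:00–18:30: 08:00–11:15, 13:15–16:30.
Ulrich ∩ Yolanda: 07:00–12:30.
Ulrich ∩ Yolanda ∩ Wyatt: 07:00–09:30.
Ulrich ∩ Yolanda ∩ Wyatt ∩ Aarav: 08:00–09:30.
Ulrich ∩ Yolanda ∩ Wyatt ∩ Aarav ∩ Sofia: 08:00–09:30.
Windows ≥ 15 min: 08:00–09:30.
Earliest such window starts at 08:00.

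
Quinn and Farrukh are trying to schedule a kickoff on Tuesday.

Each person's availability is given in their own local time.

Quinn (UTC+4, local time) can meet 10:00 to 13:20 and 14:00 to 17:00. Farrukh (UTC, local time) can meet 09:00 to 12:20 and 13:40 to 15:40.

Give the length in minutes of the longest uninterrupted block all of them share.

Quinn → UTC: 06:00–09:20, 10:00–13:00.
Farrukh → UTC: 09:00–12:20, 13:40–15:40.
Quinn ∩ Farrukh: 09:00–09:20, 10:00–12:20.
Common window lengths: 20, 140 min; longest is 140.

140 minutes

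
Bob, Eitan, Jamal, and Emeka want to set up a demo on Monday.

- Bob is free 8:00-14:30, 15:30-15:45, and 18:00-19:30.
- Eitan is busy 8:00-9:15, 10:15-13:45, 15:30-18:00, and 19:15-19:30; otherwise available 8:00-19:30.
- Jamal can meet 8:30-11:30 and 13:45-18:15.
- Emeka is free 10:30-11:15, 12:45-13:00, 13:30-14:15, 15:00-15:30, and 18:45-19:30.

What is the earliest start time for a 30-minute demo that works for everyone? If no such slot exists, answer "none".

Eitan free within 08:00–19:30: 09:15–10:15, 13:45–15:30, 18:00–19:15.
Bob ∩ Eitan: 09:15–10:15, 13:45–14:30, 18:00–19:15.
Bob ∩ Eitan ∩ Jamal: 09:15–10:15, 13:45–14:30, 18:00–18:15.
Bob ∩ Eitan ∩ Jamal ∩ Emeka: 13:45–14:15.
Windows ≥ 30 min: 13:45–14:15.
Earliest such window starts at 13:45.

13:45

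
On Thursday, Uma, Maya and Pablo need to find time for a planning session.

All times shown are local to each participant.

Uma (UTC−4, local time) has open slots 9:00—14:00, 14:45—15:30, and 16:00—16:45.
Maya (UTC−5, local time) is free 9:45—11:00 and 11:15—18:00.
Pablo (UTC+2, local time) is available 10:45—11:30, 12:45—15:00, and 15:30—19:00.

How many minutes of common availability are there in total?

120 minutes

Uma → UTC: 13:00–18:00, 18:45–19:30, 20:00–20:45.
Maya → UTC: 14:45–16:00, 16:15–23:00.
Pablo → UTC: 08:45–09:30, 10:45–13:00, 13:30–17:00.
Uma ∩ Maya: 14:45–16:00, 16:15–18:00, 18:45–19:30, 20:00–20:45.
Uma ∩ Maya ∩ Pablo: 14:45–16:00, 16:15–17:00.
Total common minutes: 75 + 45 = 120.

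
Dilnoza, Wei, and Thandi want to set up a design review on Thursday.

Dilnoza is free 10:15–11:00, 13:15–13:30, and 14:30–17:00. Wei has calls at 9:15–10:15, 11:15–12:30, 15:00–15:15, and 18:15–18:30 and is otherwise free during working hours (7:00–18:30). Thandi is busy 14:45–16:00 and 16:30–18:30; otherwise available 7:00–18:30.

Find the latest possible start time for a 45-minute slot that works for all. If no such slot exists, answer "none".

Wei free within 07:00–18:30: 07:00–09:15, 10:15–11:15, 12:30–15:00, 15:15–18:15.
Thandi free within 07:00–18:30: 07:00–14:45, 16:00–16:30.
Dilnoza ∩ Wei: 10:15–11:00, 13:15–13:30, 14:30–15:00, 15:15–17:00.
Dilnoza ∩ Wei ∩ Thandi: 10:15–11:00, 13:15–13:30, 14:30–14:45, 16:00–16:30.
Windows ≥ 45 min: 10:15–11:00.
Latest start in the last window 10:15–11:00 is 11:00 − 45 min = 10:15.

10:15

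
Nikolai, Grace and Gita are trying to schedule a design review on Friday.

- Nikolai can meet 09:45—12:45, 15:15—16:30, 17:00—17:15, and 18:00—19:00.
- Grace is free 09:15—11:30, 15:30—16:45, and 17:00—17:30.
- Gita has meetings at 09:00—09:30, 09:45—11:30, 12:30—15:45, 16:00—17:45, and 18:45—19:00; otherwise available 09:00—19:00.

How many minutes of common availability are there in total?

Gita free within 09:00–19:00: 09:30–09:45, 11:30–12:30, 15:45–16:00, 17:45–18:45.
Nikolai ∩ Grace: 09:45–11:30, 15:30–16:30, 17:00–17:15.
Nikolai ∩ Grace ∩ Gita: 15:45–16:00.
Total common minutes: 15.

15 minutes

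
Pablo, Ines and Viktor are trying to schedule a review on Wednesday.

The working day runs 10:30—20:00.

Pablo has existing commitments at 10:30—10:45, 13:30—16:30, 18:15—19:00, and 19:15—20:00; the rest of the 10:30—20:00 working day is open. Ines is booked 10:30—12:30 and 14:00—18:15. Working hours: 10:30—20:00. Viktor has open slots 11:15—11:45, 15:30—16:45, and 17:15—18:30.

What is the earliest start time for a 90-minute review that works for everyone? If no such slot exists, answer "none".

Pablo free within 10:30–20:00: 10:45–13:30, 16:30–18:15, 19:00–19:15.
Ines free within 10:30–20:00: 12:30–14:00, 18:15–20:00.
Pablo ∩ Ines: 12:30–13:30, 19:00–19:15.
Pablo ∩ Ines ∩ Viktor: (none).
Windows ≥ 90 min: (none).

none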